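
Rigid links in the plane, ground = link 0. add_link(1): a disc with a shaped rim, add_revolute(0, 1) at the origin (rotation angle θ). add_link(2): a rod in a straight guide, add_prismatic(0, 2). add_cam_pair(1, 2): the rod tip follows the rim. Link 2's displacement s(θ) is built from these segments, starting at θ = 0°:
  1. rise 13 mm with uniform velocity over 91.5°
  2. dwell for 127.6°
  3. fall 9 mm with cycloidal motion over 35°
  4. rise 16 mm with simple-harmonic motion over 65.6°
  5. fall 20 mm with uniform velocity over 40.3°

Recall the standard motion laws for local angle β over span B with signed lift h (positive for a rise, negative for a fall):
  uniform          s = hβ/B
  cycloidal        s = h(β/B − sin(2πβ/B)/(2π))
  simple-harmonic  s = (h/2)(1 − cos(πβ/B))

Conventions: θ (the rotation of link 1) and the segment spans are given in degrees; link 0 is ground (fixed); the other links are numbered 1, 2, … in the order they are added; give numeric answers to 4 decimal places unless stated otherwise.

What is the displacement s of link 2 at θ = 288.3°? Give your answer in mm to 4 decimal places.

segment 1 (0° to 91.5°, uniform, h = 13) is passed completely: s = 0.0000 + (13) = 13.0000
segment 2 (91.5° to 219.1°, dwell): s unchanged at 13.0000
segment 3 (219.1° to 254.1°, cycloidal, h = -9) is passed completely: s = 13.0000 + (-9) = 4.0000
θ = 288.3° falls in segment 4 (254.1° to 319.7°, simple-harmonic, h = 16): β = 288.3 − 254.1 = 34.2°, B = 65.6°; Δs = 16/2·(1 − cos(π·0.5213)) = 8.5360; s = 4.0000 + 8.5360 = 12.5360

12.5360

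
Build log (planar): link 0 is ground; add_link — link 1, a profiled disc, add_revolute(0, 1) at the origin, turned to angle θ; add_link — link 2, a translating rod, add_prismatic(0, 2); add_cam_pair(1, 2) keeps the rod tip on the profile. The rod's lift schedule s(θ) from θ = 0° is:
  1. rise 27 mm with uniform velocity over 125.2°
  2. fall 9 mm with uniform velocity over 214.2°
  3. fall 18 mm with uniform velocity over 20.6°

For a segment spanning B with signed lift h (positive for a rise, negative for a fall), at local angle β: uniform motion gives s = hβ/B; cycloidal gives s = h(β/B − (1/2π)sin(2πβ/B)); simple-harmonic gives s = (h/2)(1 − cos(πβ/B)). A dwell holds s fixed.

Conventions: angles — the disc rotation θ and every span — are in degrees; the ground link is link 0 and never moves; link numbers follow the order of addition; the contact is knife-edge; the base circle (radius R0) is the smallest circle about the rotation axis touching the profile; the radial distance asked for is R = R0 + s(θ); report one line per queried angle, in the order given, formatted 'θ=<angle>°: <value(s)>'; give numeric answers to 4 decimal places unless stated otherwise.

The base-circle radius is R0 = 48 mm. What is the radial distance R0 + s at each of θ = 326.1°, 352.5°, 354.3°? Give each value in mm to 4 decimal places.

seg 1 [0°–125.2°] uniform, h=27: full span → s += 27 → s = 27.0000
seg 2 [125.2°–339.4°] uniform, h=-9: θ=326.1° here. β=200.9, B=214.2. -9·200.9/214.2 = -8.4412 → s = 18.5588
seg 2 [125.2°–339.4°] uniform, h=-9: full span → s += -9 → s = 18.0000
seg 3 [339.4°–360°] uniform, h=-18: θ=352.5° here. β=13.1, B=20.6. -18·13.1/20.6 = -11.4466 → s = 6.5534
seg 3 [339.4°–360°] uniform, h=-18: θ=354.3° here. β=14.9, B=20.6. -18·14.9/20.6 = -13.0194 → s = 4.9806
θ=326.1°: R = R0 + s = 48 + 18.5588 = 66.5588
θ=352.5°: R = R0 + s = 48 + 6.5534 = 54.5534
θ=354.3°: R = R0 + s = 48 + 4.9806 = 52.9806

θ=326.1°: 66.5588
θ=352.5°: 54.5534
θ=354.3°: 52.9806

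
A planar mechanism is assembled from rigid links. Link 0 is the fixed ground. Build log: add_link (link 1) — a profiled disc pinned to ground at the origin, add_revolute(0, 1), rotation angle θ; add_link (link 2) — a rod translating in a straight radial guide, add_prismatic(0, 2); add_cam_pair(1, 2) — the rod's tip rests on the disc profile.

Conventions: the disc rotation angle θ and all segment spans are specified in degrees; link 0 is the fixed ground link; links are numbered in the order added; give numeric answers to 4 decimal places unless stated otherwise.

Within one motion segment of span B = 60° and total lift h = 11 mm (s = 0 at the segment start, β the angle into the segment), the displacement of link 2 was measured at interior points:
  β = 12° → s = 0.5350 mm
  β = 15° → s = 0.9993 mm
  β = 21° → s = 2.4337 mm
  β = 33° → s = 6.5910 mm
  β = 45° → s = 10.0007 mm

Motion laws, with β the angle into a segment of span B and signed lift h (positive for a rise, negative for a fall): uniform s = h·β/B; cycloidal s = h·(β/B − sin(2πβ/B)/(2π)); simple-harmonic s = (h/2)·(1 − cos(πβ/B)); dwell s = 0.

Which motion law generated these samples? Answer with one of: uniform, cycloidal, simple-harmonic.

candidates at β/B = r: uniform s = h·r (linear in β); cycloidal s = h·(r − sin(2πr)/(2π)); simple-harmonic s = (h/2)(1 − cos(πr))
β=12°: printed 0.5350 | uniform 2.2000, cycloidal 0.5350, simple-harmonic 1.0504
β=15°: printed 0.9993 | uniform 2.7500, cycloidal 0.9993, simple-harmonic 1.6109
β=21°: printed 2.4337 | uniform 3.8500, cycloidal 2.4337, simple-harmonic 3.0031
β=33°: printed 6.5910 | uniform 6.0500, cycloidal 6.5910, simple-harmonic 6.3604
β=45°: printed 10.0007 | uniform 8.2500, cycloidal 10.0007, simple-harmonic 9.3891
only one law matches every sample → cycloidal

cycloidal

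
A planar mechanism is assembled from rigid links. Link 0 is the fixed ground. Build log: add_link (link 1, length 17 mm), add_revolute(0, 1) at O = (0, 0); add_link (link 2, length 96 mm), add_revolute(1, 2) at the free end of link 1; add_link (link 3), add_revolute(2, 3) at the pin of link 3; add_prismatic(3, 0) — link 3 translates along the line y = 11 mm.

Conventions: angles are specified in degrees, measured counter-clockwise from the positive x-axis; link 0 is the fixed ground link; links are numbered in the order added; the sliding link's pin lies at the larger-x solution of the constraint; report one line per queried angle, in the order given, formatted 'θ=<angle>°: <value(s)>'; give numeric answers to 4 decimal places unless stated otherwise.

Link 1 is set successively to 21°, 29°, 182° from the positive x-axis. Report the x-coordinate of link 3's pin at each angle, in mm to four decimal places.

geometry: r = 17 mm, L = 96 mm, e = 11 mm
θ=21°: crank pin P = (r cos θ, r sin θ) = (15.870867, 6.092255)
θ=21°: h = r sin θ − e = 6.092255 − 11 = -4.907745
θ=21°: x = r cos θ + √(L² − h²) = 15.870867 + 95.874470 = 111.745337
θ=29°: crank pin P = (r cos θ, r sin θ) = (14.868535, 8.241764)
θ=29°: h = r sin θ − e = 8.241764 − 11 = -2.758236
θ=29°: x = r cos θ + √(L² − h²) = 14.868535 + 95.960368 = 110.828903
θ=182°: crank pin P = (r cos θ, r sin θ) = (-16.989644, -0.593291)
θ=182°: h = r sin θ − e = -0.593291 − 11 = -11.593291
θ=182°: x = r cos θ + √(L² − h²) = -16.989644 + 95.297406 = 78.307762

θ=21°: 111.7453
θ=29°: 110.8289
θ=182°: 78.3078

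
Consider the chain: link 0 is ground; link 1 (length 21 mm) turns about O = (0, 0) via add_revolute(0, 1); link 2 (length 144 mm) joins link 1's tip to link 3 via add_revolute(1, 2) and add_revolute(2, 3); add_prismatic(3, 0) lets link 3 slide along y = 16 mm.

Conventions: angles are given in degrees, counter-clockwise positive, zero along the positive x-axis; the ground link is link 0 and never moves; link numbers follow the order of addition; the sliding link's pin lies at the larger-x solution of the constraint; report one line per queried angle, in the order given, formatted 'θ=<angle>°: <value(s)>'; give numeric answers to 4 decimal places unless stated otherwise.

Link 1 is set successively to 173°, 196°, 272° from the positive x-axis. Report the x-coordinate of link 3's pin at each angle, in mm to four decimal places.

geometry: r = 21 mm, L = 144 mm, e = 16 mm
θ=173°: crank pin P = (r cos θ, r sin θ) = (-20.843469, 2.559256)
θ=173°: h = r sin θ − e = 2.559256 − 16 = -13.440744
θ=173°: x = r cos θ + √(L² − h²) = -20.843469 + 143.371358 = 122.527889
θ=196°: crank pin P = (r cos θ, r sin θ) = (-20.186496, -5.788384)
θ=196°: h = r sin θ − e = -5.788384 − 16 = -21.788384
θ=196°: x = r cos θ + √(L² − h²) = -20.186496 + 142.342075 = 122.155579
θ=272°: crank pin P = (r cos θ, r sin θ) = (0.732889, -20.987207)
θ=272°: h = r sin θ − e = -20.987207 − 16 = -36.987207
θ=272°: x = r cos θ + √(L² − h²) = 0.732889 + 139.168770 = 139.901659

θ=173°: 122.5279
θ=196°: 122.1556
θ=272°: 139.9017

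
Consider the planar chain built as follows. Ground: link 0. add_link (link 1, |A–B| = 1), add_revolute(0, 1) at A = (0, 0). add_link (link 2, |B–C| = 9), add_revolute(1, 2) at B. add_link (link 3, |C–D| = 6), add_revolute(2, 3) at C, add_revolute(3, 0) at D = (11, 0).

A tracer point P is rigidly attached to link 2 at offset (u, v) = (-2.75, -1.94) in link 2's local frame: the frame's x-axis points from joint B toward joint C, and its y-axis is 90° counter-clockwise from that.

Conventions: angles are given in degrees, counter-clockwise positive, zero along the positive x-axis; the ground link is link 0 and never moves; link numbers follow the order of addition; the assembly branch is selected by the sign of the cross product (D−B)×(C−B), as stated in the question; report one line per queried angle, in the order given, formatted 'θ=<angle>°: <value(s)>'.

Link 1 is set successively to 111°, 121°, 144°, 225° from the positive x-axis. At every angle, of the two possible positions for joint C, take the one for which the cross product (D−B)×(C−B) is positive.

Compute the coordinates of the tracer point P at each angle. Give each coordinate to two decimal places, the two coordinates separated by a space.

A=(0,0), D=(11.00,0)
θ=111°: B = A + 1.00·(cos111°, sin111°) = (-0.3584, 0.9336)
θ=111°: |BD| = 11.3967
θ=111°: circle(B,9.00) ∩ circle(D,6.00): a=7.6726, h=4.7044
θ=111°:   candidates: C₊=(7.6738,4.9936) cross=53.614; C₋=(6.9031,-4.3835) cross=-53.614
θ=111°:   branch + wants cross > 0 → take C=(7.6738,4.9936) (cross=53.614)
θ=111°: ex = (C−B)/|BC| = (0.8925,0.4511); ey = (-0.4511,0.8925)
θ=111°: P = B + -2.75·ex + -1.94·ey = (-1.9375,-2.0384)
θ=121°: B = A + 1.00·(cos121°, sin121°) = (-0.5150, 0.8572)
θ=121°: |BD| = 11.5469
θ=121°: circle(B,9.00) ∩ circle(D,6.00): a=7.7220, h=4.6228
θ=121°:   candidates: C₊=(7.5288,4.8940) cross=53.379; C₋=(6.8425,-4.3261) cross=-53.379
θ=121°:   branch + wants cross > 0 → take C=(7.5288,4.8940) (cross=53.379)
θ=121°: ex = (C−B)/|BC| = (0.8938,0.4485); ey = (-0.4485,0.8938)
θ=121°: P = B + -2.75·ex + -1.94·ey = (-2.1027,-2.1102)
θ=144°: B = A + 1.00·(cos144°, sin144°) = (-0.8090, 0.5878)
θ=144°: |BD| = 11.8236
θ=144°: circle(B,9.00) ∩ circle(D,6.00): a=7.8148, h=4.4642
θ=144°:   candidates: C₊=(7.2180,4.6580) cross=52.783; C₋=(6.7742,-4.2594) cross=-52.783
θ=144°:   branch + wants cross > 0 → take C=(7.2180,4.6580) (cross=52.783)
θ=144°: ex = (C−B)/|BC| = (0.8919,0.4522); ey = (-0.4522,0.8919)
θ=144°: P = B + -2.75·ex + -1.94·ey = (-2.3844,-2.3862)
θ=225°: B = A + 1.00·(cos225°, sin225°) = (-0.7071, -0.7071)
θ=225°: |BD| = 11.7284
θ=225°: circle(B,9.00) ∩ circle(D,6.00): a=7.7826, h=4.5200
θ=225°:   candidates: C₊=(6.7889,4.2739) cross=53.013; C₋=(7.3339,-4.7497) cross=-53.013
θ=225°:   branch + wants cross > 0 → take C=(6.7889,4.2739) (cross=53.013)
θ=225°: ex = (C−B)/|BC| = (0.8329,0.5534); ey = (-0.5534,0.8329)
θ=225°: P = B + -2.75·ex + -1.94·ey = (-1.9239,-3.8449)

θ=111°: -1.94 -2.04
θ=121°: -2.10 -2.11
θ=144°: -2.38 -2.39
θ=225°: -1.92 -3.84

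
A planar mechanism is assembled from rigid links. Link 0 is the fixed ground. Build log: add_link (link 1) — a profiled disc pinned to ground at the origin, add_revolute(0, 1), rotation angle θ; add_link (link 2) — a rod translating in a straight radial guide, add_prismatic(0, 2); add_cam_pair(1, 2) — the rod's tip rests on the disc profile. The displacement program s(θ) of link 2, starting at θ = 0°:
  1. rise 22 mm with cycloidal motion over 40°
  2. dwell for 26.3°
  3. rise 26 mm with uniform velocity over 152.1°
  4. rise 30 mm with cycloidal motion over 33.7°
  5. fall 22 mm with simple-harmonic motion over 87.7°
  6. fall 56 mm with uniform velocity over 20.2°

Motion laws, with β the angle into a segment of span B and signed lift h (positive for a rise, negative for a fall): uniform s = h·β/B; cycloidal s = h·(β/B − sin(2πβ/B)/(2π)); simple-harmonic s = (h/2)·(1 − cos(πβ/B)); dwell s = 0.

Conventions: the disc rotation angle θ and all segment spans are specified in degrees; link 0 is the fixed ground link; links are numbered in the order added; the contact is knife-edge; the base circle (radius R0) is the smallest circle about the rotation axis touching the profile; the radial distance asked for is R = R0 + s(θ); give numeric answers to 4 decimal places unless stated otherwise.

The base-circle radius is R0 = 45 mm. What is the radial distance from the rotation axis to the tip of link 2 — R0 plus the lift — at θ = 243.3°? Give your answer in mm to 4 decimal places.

seg 1 [0°–40°] cycloidal, h=22: full span → s += 22 → s = 22.0000
seg 2 [40°–66.3°] dwell: s stays 22.0000
seg 3 [66.3°–218.4°] uniform, h=26: full span → s += 26 → s = 48.0000
seg 4 [218.4°–252.1°] cycloidal, h=30: θ=243.3° here. β=24.9, B=33.7. 30·(0.7389 − sin(2π·0.7389)/(2π)) = 26.9292 → s = 74.9292
R = R0 + s = 45 + 74.9292 = 119.9292

119.9292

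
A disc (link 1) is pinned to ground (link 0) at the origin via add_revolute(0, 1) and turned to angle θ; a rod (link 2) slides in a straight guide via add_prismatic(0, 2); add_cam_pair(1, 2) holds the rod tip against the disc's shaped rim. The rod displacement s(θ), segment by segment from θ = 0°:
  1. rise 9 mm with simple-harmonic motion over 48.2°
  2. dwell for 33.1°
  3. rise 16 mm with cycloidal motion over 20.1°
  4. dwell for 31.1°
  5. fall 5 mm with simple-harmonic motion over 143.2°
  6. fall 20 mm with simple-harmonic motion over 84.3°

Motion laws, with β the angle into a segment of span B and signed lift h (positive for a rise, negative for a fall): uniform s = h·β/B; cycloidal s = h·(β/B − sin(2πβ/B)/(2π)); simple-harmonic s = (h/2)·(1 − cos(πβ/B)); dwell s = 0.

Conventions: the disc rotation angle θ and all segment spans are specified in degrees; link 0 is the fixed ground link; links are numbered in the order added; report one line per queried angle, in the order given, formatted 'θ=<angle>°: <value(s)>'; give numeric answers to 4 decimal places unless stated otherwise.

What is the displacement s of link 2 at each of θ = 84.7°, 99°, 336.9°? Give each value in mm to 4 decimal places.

segment 1 (0° to 48.2°, simple-harmonic, h = 9) is passed completely: s = 0.0000 + (9) = 9.0000
segment 2 (48.2° to 81.3°, dwell): s unchanged at 9.0000
θ = 84.7° falls in segment 3 (81.3° to 101.4°, cycloidal, h = 16): β = 84.7 − 81.3 = 3.4°, B = 20.1°; Δs = 16·(0.1692 − sin(2π·0.1692)/(2π)) = 0.4815; s = 9.0000 + 0.4815 = 9.4815
θ = 99° falls in segment 3 (81.3° to 101.4°, cycloidal, h = 16): β = 99 − 81.3 = 17.7°, B = 20.1°; Δs = 16·(0.8806 − sin(2π·0.8806)/(2π)) = 15.8258; s = 9.0000 + 15.8258 = 24.8258
segment 3 (81.3° to 101.4°, cycloidal, h = 16) is passed completely: s = 9.0000 + (16) = 25.0000
segment 4 (101.4° to 132.5°, dwell): s unchanged at 25.0000
segment 5 (132.5° to 275.7°, simple-harmonic, h = -5) is passed completely: s = 25.0000 + (-5) = 20.0000
θ = 336.9° falls in segment 6 (275.7° to 360°, simple-harmonic, h = -20): β = 336.9 − 275.7 = 61.2°, B = 84.3°; Δs = -20/2·(1 − cos(π·0.7260)) = -16.5178; s = 20.0000 − 16.5178 = 3.4822

θ=84.7°: 9.4815
θ=99°: 24.8258
θ=336.9°: 3.4822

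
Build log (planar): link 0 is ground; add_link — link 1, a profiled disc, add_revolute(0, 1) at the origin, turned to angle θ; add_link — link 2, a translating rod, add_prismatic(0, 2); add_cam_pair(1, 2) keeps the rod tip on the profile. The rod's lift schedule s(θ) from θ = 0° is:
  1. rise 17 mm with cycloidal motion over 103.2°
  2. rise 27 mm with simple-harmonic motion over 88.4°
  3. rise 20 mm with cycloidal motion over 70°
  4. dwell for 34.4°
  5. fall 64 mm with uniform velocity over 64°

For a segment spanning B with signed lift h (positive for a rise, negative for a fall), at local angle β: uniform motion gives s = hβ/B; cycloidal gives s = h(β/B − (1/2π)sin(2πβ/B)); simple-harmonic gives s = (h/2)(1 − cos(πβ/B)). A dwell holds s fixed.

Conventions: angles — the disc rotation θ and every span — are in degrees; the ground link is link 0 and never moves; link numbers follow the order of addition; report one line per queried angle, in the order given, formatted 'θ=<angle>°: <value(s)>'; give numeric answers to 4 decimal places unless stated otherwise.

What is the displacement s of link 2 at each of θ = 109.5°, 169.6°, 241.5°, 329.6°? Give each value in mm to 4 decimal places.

seg 1 [0°–103.2°] cycloidal, h=17: full span → s += 17 → s = 17.0000
seg 2 [103.2°–191.6°] simple-harmonic, h=27: θ=109.5° here. β=6.3, B=88.4. 27/2·(1 − cos(π·0.0713)) = 0.3369 → s = 17.3369
seg 2 [103.2°–191.6°] simple-harmonic, h=27: θ=169.6° here. β=66.4, B=88.4. 27/2·(1 − cos(π·0.7511)) = 23.0798 → s = 40.0798
seg 2 [103.2°–191.6°] simple-harmonic, h=27: full span → s += 27 → s = 44.0000
seg 3 [191.6°–261.6°] cycloidal, h=20: θ=241.5° here. β=49.9, B=70. 20·(0.7129 − sin(2π·0.7129)/(2π)) = 17.3540 → s = 61.3540
seg 3 [191.6°–261.6°] cycloidal, h=20: full span → s += 20 → s = 64.0000
seg 4 [261.6°–296°] dwell: s stays 64.0000
seg 5 [296°–360°] uniform, h=-64: θ=329.6° here. β=33.6, B=64. -64·33.6/64 = -33.6000 → s = 30.4000

θ=109.5°: 17.3369
θ=169.6°: 40.0798
θ=241.5°: 61.3540
θ=329.6°: 30.4000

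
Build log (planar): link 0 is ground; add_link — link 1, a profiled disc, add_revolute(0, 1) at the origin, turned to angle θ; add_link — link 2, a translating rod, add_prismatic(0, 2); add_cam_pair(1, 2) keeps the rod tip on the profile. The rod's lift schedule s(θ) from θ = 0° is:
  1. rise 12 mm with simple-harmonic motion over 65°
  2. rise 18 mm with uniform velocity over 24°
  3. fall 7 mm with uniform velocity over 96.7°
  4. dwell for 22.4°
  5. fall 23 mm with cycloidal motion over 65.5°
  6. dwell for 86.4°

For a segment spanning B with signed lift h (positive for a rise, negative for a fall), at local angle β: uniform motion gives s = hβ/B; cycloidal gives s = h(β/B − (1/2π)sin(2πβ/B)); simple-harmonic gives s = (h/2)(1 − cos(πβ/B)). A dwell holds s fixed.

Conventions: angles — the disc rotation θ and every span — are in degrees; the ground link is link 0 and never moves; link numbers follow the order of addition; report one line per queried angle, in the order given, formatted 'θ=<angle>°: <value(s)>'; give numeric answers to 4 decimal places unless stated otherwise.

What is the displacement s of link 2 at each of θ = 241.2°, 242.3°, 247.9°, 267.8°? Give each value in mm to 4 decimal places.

seg 1 [0°–65°] simple-harmonic, h=12: full span → s += 12 → s = 12.0000
seg 2 [65°–89°] uniform, h=18: full span → s += 18 → s = 30.0000
seg 3 [89°–185.7°] uniform, h=-7: full span → s += -7 → s = 23.0000
seg 4 [185.7°–208.1°] dwell: s stays 23.0000
seg 5 [208.1°–273.6°] cycloidal, h=-23: θ=241.2° here. β=33.1, B=65.5. -23·(0.5053 − sin(2π·0.5053)/(2π)) = -11.7458 → s = 11.2542
seg 5 [208.1°–273.6°] cycloidal, h=-23: θ=242.3° here. β=34.2, B=65.5. -23·(0.5221 − sin(2π·0.5221)/(2π)) = -12.5167 → s = 10.4833
seg 5 [208.1°–273.6°] cycloidal, h=-23: θ=247.9° here. β=39.8, B=65.5. -23·(0.6076 − sin(2π·0.6076)/(2π)) = -16.2667 → s = 6.7333
seg 5 [208.1°–273.6°] cycloidal, h=-23: θ=267.8° here. β=59.7, B=65.5. -23·(0.9115 − sin(2π·0.9115)/(2π)) = -22.8965 → s = 0.1035

θ=241.2°: 11.2542
θ=242.3°: 10.4833
θ=247.9°: 6.7333
θ=267.8°: 0.1035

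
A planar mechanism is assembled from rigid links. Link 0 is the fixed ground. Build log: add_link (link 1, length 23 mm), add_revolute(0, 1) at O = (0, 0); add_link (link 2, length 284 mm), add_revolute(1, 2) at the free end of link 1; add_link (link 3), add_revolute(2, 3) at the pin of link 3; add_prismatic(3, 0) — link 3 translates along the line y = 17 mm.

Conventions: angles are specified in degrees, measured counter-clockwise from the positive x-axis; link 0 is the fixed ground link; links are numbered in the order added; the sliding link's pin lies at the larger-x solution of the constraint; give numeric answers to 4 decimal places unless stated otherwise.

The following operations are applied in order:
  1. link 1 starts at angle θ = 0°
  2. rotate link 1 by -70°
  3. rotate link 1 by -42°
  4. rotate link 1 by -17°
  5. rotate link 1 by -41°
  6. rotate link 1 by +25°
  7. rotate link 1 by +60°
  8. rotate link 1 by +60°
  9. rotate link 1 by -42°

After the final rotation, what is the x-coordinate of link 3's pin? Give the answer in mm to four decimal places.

geometry: r = 23 mm, L = 284 mm, e = 17 mm; θ starts at 0°
rotate link 1 by -70°: θ ← 0° -70° = -70°
rotate link 1 by -42°: θ ← -70° -42° = -112°
rotate link 1 by -17°: θ ← -112° -17° = -129°
rotate link 1 by -41°: θ ← -129° -41° = -170°
rotate link 1 by +25°: θ ← -170° +25° = -145°
rotate link 1 by +60°: θ ← -145° +60° = -85°
rotate link 1 by +60°: θ ← -85° +60° = -25°
rotate link 1 by -42°: θ ← -25° -42° = -67°
crank pin P = (r cos θ, r sin θ) = (8.986816, -21.171612)
h = r sin θ − e = -21.171612 − 17 = -38.171612
x = r cos θ + √(L² − h²) = 8.986816 + 281.423041 = 290.409857

290.4099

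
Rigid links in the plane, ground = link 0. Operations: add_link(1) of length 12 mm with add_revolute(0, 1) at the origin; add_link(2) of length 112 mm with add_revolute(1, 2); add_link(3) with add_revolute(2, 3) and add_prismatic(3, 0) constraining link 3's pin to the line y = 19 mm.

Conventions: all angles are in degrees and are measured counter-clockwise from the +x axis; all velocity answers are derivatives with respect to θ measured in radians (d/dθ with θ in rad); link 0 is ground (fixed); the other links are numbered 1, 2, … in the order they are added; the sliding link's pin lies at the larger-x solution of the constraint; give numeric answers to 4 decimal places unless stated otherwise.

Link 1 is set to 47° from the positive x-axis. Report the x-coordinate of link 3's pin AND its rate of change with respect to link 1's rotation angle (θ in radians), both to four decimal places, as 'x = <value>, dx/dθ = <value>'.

geometry: r = 12 mm, L = 112 mm, e = 19 mm
crank pin P = (r cos θ, r sin θ) = (8.183980, 8.776244)
h = r sin θ − e = 8.776244 − 19 = -10.223756
x = r cos θ + √(L² − h²) = 8.183980 + 111.532394 = 119.716374
dx/dθ = −r sin θ − h·r cos θ/√(L² − h²) (θ in radians; h = -10.223756) = -8.026050

x = 119.7164, dx/dθ = -8.0260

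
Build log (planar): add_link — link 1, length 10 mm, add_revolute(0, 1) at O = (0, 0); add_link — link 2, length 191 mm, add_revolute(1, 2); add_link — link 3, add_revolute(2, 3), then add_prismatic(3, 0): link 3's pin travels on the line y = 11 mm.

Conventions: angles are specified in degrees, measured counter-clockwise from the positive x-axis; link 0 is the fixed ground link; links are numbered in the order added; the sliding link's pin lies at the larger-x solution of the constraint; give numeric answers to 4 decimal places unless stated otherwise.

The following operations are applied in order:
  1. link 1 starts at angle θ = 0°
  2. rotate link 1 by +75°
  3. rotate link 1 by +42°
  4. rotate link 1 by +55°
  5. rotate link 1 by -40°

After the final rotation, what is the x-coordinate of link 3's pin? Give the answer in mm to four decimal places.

geometry: r = 10 mm, L = 191 mm, e = 11 mm; θ starts at 0°
rotate link 1 by +75°: θ ← 0° +75° = 75°
rotate link 1 by +42°: θ ← 75° +42° = 117°
rotate link 1 by +55°: θ ← 117° +55° = 172°
rotate link 1 by -40°: θ ← 172° -40° = 132°
crank pin P = (r cos θ, r sin θ) = (-6.691306, 7.431448)
h = r sin θ − e = 7.431448 − 11 = -3.568552
x = r cos θ + √(L² − h²) = -6.691306 + 190.966661 = 184.275354

184.2754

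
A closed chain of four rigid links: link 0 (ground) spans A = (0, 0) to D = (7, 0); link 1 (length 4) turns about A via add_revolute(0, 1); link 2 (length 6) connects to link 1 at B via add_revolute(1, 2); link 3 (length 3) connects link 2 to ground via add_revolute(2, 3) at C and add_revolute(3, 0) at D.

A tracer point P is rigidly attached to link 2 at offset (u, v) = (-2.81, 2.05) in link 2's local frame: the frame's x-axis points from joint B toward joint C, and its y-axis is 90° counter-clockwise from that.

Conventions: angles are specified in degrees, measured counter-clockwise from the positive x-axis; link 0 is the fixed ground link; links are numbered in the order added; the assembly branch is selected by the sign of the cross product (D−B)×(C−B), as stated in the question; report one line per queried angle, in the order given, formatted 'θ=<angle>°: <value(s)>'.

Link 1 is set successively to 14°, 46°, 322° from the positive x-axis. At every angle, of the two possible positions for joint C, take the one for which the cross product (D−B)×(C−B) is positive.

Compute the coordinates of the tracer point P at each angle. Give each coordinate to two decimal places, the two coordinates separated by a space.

A=(0,0), D=(7.00,0)
θ=14°: B = A + 4.00·(cos14°, sin14°) = (3.8812, 0.9677)
θ=14°: |BD| = 3.2655
θ=14°: circle(B,6.00) ∩ circle(D,3.00): a=5.7669, h=1.6562
θ=14°:   candidates: C₊=(9.8798,0.8406) cross=5.408; C₋=(8.8982,-2.3231) cross=-5.408
θ=14°:   branch + wants cross > 0 → take C=(9.8798,0.8406) (cross=5.408)
θ=14°: ex = (C−B)/|BC| = (0.9998,-0.0212); ey = (0.0212,0.9998)
θ=14°: P = B + -2.81·ex + 2.05·ey = (1.1152,3.0768)
θ=46°: B = A + 4.00·(cos46°, sin46°) = (2.7786, 2.8774)
θ=46°: |BD| = 5.1087
θ=46°: circle(B,6.00) ∩ circle(D,3.00): a=5.1969, h=2.9987
θ=46°:   candidates: C₊=(8.7618,2.4282) cross=15.320; C₋=(5.3839,-2.5275) cross=-15.320
θ=46°:   branch + wants cross > 0 → take C=(8.7618,2.4282) (cross=15.320)
θ=46°: ex = (C−B)/|BC| = (0.9972,-0.0749); ey = (0.0749,0.9972)
θ=46°: P = B + -2.81·ex + 2.05·ey = (0.1300,5.1320)
θ=322°: B = A + 4.00·(cos322°, sin322°) = (3.1520, -2.4626)
θ=322°: |BD| = 4.5685
θ=322°: circle(B,6.00) ∩ circle(D,3.00): a=5.2393, h=2.9241
θ=322°:   candidates: C₊=(5.9887,2.8244) cross=13.359; C₋=(9.1412,-2.1013) cross=-13.359
θ=322°:   branch + wants cross > 0 → take C=(5.9887,2.8244) (cross=13.359)
θ=322°: ex = (C−B)/|BC| = (0.4728,0.8812); ey = (-0.8812,0.4728)
θ=322°: P = B + -2.81·ex + 2.05·ey = (0.0171,-3.9695)

θ=14°: 1.12 3.08
θ=46°: 0.13 5.13
θ=322°: 0.02 -3.97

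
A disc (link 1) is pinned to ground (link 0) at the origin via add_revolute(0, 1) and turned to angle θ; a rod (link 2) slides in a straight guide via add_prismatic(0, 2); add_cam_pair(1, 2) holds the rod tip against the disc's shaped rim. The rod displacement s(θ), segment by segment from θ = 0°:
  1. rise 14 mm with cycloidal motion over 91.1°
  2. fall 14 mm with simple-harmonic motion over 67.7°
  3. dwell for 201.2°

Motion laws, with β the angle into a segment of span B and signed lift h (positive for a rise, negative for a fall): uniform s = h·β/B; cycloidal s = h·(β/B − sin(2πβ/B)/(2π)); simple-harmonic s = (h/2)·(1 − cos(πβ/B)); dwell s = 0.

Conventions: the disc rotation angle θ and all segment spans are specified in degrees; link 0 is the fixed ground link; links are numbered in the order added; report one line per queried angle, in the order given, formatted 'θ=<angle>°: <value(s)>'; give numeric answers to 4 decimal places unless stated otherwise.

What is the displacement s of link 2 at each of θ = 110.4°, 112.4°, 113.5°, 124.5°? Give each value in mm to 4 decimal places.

segment 1 (0° to 91.1°, cycloidal, h = 14) is passed completely: s = 0.0000 + (14) = 14.0000
θ = 110.4° falls in segment 2 (91.1° to 158.8°, simple-harmonic, h = -14): β = 110.4 − 91.1 = 19.3°, B = 67.7°; Δs = -14/2·(1 − cos(π·0.2851)) = -2.6247; s = 14.0000 − 2.6247 = 11.3753
θ = 112.4° falls in segment 2 (91.1° to 158.8°, simple-harmonic, h = -14): β = 112.4 − 91.1 = 21.3°, B = 67.7°; Δs = -14/2·(1 − cos(π·0.3146)) = -3.1499; s = 14.0000 − 3.1499 = 10.8501
θ = 113.5° falls in segment 2 (91.1° to 158.8°, simple-harmonic, h = -14): β = 113.5 − 91.1 = 22.4°, B = 67.7°; Δs = -14/2·(1 − cos(π·0.3309)) = -3.4532; s = 14.0000 − 3.4532 = 10.5468
θ = 124.5° falls in segment 2 (91.1° to 158.8°, simple-harmonic, h = -14): β = 124.5 − 91.1 = 33.4°, B = 67.7°; Δs = -14/2·(1 − cos(π·0.4934)) = -6.8538; s = 14.0000 − 6.8538 = 7.1462

θ=110.4°: 11.3753
θ=112.4°: 10.8501
θ=113.5°: 10.5468
θ=124.5°: 7.1462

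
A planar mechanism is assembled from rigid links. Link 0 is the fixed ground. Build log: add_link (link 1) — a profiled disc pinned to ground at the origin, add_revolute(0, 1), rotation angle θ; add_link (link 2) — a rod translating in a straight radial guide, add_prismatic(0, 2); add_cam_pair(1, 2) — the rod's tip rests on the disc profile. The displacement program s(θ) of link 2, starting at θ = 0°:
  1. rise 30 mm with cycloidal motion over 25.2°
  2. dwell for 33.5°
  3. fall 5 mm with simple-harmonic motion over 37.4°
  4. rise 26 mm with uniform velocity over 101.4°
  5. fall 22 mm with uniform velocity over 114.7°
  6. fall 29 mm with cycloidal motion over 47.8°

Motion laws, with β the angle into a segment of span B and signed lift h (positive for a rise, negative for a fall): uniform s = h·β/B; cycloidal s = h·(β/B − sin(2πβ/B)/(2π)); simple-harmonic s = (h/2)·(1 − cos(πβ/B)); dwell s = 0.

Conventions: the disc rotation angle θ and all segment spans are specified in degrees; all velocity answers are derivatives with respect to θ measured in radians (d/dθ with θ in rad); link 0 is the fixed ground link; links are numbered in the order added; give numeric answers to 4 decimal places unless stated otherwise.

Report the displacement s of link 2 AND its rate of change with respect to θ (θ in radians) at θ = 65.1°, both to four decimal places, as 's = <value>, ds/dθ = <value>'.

seg 1 [0°–25.2°] cycloidal, h=30: full span → s += 30 → s = 30.0000
seg 2 [25.2°–58.7°] dwell: s stays 30.0000
seg 3 [58.7°–96.1°] simple-harmonic, h=-5: θ=65.1° here. β=6.4, B=37.4. -5/2·(1 − cos(π·0.1711)) = -0.3526 → s = 29.6474
velocity in seg [58.7°–96.1°] (simple-harmonic), θ in radians: β = 6.4° = 0.1117 rad, B = 37.4° = 0.6528 rad; ds/dθ = (πh/(2B)) sin(πβ/B) = (π·(-5)/(2·0.6528)) sin(π·0.1711) = -6.161329 mm/rad

s = 29.6474, ds/dθ = -6.1613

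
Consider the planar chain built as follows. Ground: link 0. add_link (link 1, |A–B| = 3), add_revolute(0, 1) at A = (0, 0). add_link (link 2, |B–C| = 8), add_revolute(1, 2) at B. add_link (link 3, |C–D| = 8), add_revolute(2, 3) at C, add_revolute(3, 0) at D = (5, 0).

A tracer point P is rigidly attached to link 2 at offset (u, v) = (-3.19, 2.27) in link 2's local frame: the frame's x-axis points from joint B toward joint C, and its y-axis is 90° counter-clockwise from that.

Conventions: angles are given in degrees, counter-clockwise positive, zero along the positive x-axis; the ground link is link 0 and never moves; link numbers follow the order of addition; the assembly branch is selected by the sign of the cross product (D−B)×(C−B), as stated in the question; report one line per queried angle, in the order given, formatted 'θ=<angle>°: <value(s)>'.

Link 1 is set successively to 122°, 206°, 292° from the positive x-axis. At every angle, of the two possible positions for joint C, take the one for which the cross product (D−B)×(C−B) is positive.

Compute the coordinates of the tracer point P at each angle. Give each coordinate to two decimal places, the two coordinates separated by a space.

A=(0,0), D=(5.00,0)
θ=122°: B = A + 3.00·(cos122°, sin122°) = (-1.5898, 2.5441)
θ=122°: |BD| = 7.0638
θ=122°: circle(B,8.00) ∩ circle(D,8.00): a=3.5319, h=7.1781
θ=122°:   candidates: C₊=(4.2904,7.9685) cross=50.705; C₋=(-0.8802,-5.4243) cross=-50.705
θ=122°:   branch + wants cross > 0 → take C=(4.2904,7.9685) (cross=50.705)
θ=122°: ex = (C−B)/|BC| = (0.7350,0.6780); ey = (-0.6780,0.7350)
θ=122°: P = B + -3.19·ex + 2.27·ey = (-5.4736,2.0497)
θ=206°: B = A + 3.00·(cos206°, sin206°) = (-2.6964, -1.3151)
θ=206°: |BD| = 7.8079
θ=206°: circle(B,8.00) ∩ circle(D,8.00): a=3.9040, h=6.9828
θ=206°:   candidates: C₊=(-0.0243,6.2254) cross=54.521; C₋=(2.3279,-7.5406) cross=-54.521
θ=206°:   branch + wants cross > 0 → take C=(-0.0243,6.2254) (cross=54.521)
θ=206°: ex = (C−B)/|BC| = (0.3340,0.9426); ey = (-0.9426,0.3340)
θ=206°: P = B + -3.19·ex + 2.27·ey = (-5.9015,-3.5637)
θ=292°: B = A + 3.00·(cos292°, sin292°) = (1.1238, -2.7816)
θ=292°: |BD| = 4.7709
θ=292°: circle(B,8.00) ∩ circle(D,8.00): a=2.3855, h=7.6361
θ=292°:   candidates: C₊=(-1.3901,4.8132) cross=36.431; C₋=(7.5139,-7.5948) cross=-36.431
θ=292°:   branch + wants cross > 0 → take C=(-1.3901,4.8132) (cross=36.431)
θ=292°: ex = (C−B)/|BC| = (-0.3142,0.9493); ey = (-0.9493,-0.3142)
θ=292°: P = B + -3.19·ex + 2.27·ey = (-0.0288,-6.5233)

θ=122°: -5.47 2.05
θ=206°: -5.90 -3.56
θ=292°: -0.03 -6.52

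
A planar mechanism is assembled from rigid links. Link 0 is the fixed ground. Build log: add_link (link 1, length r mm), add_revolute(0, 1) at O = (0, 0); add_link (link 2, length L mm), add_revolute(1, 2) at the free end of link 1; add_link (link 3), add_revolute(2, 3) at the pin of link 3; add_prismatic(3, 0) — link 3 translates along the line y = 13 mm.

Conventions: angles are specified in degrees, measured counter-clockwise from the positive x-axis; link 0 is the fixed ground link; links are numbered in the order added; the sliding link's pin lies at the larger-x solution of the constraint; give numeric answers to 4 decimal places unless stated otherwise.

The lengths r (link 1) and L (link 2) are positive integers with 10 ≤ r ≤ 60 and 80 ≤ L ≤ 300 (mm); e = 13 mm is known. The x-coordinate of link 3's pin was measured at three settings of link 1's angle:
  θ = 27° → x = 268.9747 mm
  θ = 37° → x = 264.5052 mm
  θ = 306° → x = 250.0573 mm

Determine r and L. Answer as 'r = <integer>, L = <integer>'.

constraint per measurement: (x − r cos θ)² + (r sin θ − e)² = L²
subtracting the θ₁ and θ₂ equations cancels the r² and L² terms:
r = (x₁² − x₂²) / (2[(x₁cos θ₁ + e sin θ₁) − (x₂cos θ₂ + e sin θ₂)]) = 44.9999 → r = 45
L² = (x₁ − r cos θ₁)² + (r sin θ₁ − e)² = 52440.9812 → L = 229.0000 → L = 229
check at θ₃=306°: x = 250.0573 (printed 250.0573) ✓

r = 45, L = 229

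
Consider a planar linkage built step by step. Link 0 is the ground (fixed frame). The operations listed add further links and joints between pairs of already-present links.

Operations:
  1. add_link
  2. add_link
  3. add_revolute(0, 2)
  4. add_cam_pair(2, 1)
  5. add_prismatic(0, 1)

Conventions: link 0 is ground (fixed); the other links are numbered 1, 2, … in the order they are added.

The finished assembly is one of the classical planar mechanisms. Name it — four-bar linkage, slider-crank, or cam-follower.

links: 3 (incl. ground); joints: 1 revolute, 1 prismatic, 1 higher (cam) pair, forming one closed loop
3 links, revolute + prismatic + higher pair in one loop → cam-follower

cam-follower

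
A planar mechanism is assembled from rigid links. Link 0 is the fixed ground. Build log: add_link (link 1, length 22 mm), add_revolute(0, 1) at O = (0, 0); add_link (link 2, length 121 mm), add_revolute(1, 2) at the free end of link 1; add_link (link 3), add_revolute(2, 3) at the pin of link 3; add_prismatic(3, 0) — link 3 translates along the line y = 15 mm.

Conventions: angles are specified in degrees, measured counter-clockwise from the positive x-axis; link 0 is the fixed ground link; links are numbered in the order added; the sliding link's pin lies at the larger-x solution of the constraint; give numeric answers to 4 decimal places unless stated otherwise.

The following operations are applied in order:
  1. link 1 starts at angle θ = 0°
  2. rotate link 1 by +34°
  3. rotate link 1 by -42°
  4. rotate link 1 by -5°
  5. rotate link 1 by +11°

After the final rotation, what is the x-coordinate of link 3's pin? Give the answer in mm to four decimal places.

geometry: r = 22 mm, L = 121 mm, e = 15 mm; θ starts at 0°
rotate link 1 by +34°: θ ← 0° +34° = 34°
rotate link 1 by -42°: θ ← 34° -42° = -8°
rotate link 1 by -5°: θ ← -8° -5° = -13°
rotate link 1 by +11°: θ ← -13° +11° = -2°
crank pin P = (r cos θ, r sin θ) = (21.986598, -0.767789)
h = r sin θ − e = -0.767789 − 15 = -15.767789
x = r cos θ + √(L² − h²) = 21.986598 + 119.968233 = 141.954831

141.9548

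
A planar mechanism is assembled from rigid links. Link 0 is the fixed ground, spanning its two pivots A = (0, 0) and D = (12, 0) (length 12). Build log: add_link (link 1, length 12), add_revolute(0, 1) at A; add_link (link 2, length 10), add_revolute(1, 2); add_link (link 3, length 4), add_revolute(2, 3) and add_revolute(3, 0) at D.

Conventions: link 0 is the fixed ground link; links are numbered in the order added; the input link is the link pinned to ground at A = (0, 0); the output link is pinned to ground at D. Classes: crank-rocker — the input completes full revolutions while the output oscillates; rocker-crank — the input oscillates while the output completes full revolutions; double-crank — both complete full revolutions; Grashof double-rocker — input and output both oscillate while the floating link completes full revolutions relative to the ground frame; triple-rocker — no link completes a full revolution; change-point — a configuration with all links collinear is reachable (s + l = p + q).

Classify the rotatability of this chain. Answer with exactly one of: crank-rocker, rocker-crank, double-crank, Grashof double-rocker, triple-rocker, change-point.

lengths: ground=12, input=12, coupler=10, output=4
sorted: s=4 (shortest), l=12 (longest), p+q=22
s + l = 16 vs p + q = 22
s + l < p + q (Grashof) with shortest = output link → rocker-crank

rocker-crank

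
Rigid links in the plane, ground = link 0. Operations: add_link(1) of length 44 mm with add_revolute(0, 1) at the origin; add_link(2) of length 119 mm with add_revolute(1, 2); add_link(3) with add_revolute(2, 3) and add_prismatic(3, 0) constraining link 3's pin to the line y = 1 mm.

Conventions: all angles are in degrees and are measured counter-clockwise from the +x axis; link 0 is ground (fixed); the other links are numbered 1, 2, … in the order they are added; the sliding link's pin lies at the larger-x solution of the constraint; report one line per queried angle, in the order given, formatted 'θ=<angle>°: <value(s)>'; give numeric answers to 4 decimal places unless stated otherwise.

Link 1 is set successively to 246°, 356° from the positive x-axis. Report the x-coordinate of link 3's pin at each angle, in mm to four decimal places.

geometry: r = 44 mm, L = 119 mm, e = 1 mm
θ=246°: crank pin P = (r cos θ, r sin θ) = (-17.896412, -40.196000)
θ=246°: h = r sin θ − e = -40.196000 − 1 = -41.196000
θ=246°: x = r cos θ + √(L² − h²) = -17.896412 + 111.641791 = 93.745379
θ=356°: crank pin P = (r cos θ, r sin θ) = (43.892818, -3.069285)
θ=356°: h = r sin θ − e = -3.069285 − 1 = -4.069285
θ=356°: x = r cos θ + √(L² − h²) = 43.892818 + 118.930404 = 162.823222

θ=246°: 93.7454
θ=356°: 162.8232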